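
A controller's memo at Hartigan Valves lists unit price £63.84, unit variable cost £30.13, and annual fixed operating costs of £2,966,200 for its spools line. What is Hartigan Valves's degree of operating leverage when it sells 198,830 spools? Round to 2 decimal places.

Total contribution margin = 198,830 × £33.71 = £6,702,559.30.
Subtracting fixed costs: EBIT = £6,702,559.30 − £2,966,200 = £3,736,359.30.
Degree of operating leverage = £6,702,559.30 / £3,736,359.30 = 1.7939.

1.79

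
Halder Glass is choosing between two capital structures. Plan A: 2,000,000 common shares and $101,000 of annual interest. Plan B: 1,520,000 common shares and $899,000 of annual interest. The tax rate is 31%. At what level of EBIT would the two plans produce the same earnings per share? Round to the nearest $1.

$3,426,000

Set EPS_A = EPS_B: (EBIT − $101,000)(1 − 0.31) ÷ 2,000,000 = (EBIT − $899,000)(1 − 0.31) ÷ 1,520,000.
The (1 − t) factor cancels: (EBIT − 101,000) × 1,520,000 = (EBIT − 899,000) × 2,000,000.
Solving, EBIT = (899,000·2,000,000 − 101,000·1,520,000) / (2,000,000 − 1,520,000) = 1,644,480,000,000 / 480,000 = 3,426,000.00.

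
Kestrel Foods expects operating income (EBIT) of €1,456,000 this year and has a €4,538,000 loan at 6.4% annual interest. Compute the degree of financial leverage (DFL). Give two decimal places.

1.25

Annual interest charges come to €290,432.00.
Degree of financial leverage = EBIT / (EBIT − interest) = €1,456,000 / €1,165,568.00 = 1.2492.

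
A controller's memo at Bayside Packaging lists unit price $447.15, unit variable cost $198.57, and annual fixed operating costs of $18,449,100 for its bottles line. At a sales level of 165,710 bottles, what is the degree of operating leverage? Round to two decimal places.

1.81

At 165,710 units, contribution = 165,710 × $248.58 = $41,192,191.80.
Subtracting fixed costs: EBIT = $41,192,191.80 − $18,449,100 = $22,743,091.80.
Degree of operating leverage = $41,192,191.80 / $22,743,091.80 = 1.8112.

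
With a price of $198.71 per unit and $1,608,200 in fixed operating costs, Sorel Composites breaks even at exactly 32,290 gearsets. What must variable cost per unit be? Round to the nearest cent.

$148.91

Contribution per unit must be FC / Q = $1,608,200 / 32,290 = $49.8049.
Variable cost per unit = $198.71 − $49.8049 = $148.91.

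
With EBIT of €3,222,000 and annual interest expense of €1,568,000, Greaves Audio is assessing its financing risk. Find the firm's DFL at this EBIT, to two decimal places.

Interest = €1,568,000.00.
Degree of financial leverage = EBIT / (EBIT − interest) = €3,222,000 / €1,654,000.00 = 1.9480.

1.95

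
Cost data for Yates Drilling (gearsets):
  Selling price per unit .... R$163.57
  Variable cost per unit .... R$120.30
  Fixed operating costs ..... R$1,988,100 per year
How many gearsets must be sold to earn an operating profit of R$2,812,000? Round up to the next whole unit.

Each unit contributes R$163.57 − R$120.30 = R$43.27.
Units = (FC + target) / CM = (R$1,988,100 + R$2,812,000) / R$43.27 = 110,933.67, so 110,934 gearsets.

110,934 gearsets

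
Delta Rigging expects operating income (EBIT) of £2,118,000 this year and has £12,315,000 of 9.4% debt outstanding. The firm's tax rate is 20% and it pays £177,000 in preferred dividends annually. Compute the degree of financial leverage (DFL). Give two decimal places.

2.87

Annual interest charges come to £1,157,610.00.
Preferred dividends grossed up pre-tax: £177,000 / (1 − 0.20) = £221,250.00.
DFL = EBIT ÷ [EBIT − I − D_p/(1−t)] = £2,118,000 ÷ [£2,118,000 − £1,157,610.00 − £221,250.00] = £2,118,000 ÷ £739,140.00 = 2.8655.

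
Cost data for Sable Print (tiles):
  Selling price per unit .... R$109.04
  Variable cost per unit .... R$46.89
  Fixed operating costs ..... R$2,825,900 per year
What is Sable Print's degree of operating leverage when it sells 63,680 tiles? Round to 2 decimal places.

3.50

Contribution at this volume is 63,680 × R$62.15 = R$3,957,712.00.
Operating income = contribution − fixed costs = R$3,957,712.00 − R$2,825,900 = R$1,131,812.00.
DOL = contribution ÷ EBIT = R$3,957,712.00 ÷ R$1,131,812.00 = 3.4968.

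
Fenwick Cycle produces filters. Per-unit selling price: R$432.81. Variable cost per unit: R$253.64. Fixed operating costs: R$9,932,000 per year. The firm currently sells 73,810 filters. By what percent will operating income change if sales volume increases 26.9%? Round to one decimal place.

+108.0%

At 73,810 units, contribution = 73,810 × R$179.17 = R$13,224,537.70.
Subtracting fixed costs: EBIT = R$13,224,537.70 − R$9,932,000 = R$3,292,537.70.
DOL = contribution ÷ EBIT = R$13,224,537.70 ÷ R$3,292,537.70 = 4.0165.
So EBIT moves 4.0165 × (+26.9%) = +108.0%.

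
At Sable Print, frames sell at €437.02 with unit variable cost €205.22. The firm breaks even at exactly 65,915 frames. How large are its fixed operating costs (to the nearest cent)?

€15,279,097.00

Each unit contributes €437.02 − €205.22 = €231.80.
Since BE = FC / CM, FC = 65,915 × €231.80 = €15,279,097.00.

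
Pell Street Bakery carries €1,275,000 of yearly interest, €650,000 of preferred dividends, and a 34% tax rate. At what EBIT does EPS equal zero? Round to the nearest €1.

€2,259,848

Preferred dividends are paid after tax, so their pre-tax equivalent is €650,000 ÷ (1 − 0.34) = €984,848.48.
EPS = 0 when EBIT covers interest plus the pre-tax preferred burden: €1,275,000 + €984,848.48 = €2,259,848.48.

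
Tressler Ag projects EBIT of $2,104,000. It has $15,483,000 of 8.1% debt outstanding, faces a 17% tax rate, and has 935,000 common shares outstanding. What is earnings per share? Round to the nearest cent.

Interest = $1,254,123.00, so EBT = $2,104,000 − $1,254,123.00 = $849,877.00.
Net income = $849,877.00 × (1 − 0.17) = $705,397.91.
EPS = $705,397.91 ÷ 935,000 = $0.75.

$0.75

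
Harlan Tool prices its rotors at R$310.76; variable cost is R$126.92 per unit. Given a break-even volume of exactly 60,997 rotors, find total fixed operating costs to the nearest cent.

R$11,213,688.48

Unit CM = price − variable cost = R$310.76 − R$126.92 = R$183.84.
Fixed costs = break-even units × CM = 60,997 × R$183.84 = R$11,213,688.48.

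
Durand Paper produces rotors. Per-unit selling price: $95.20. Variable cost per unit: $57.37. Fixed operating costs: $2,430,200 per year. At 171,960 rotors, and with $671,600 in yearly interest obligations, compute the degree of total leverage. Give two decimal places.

1.91

Contribution at this volume is 171,960 × $37.83 = $6,505,246.80.
Operating income = contribution − fixed costs = $6,505,246.80 − $2,430,200 = $4,075,046.80. Interest = $671,600.00.
DOL = $6,505,246.80 ÷ $4,075,046.80 = 1.5964; DFL = $4,075,046.80 ÷ $3,403,446.80 = 1.1973.
DCL = DOL × DFL = 1.5964 × 1.1973 = 1.9114.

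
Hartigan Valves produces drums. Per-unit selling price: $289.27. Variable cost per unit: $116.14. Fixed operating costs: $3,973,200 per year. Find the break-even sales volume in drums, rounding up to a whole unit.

Each unit contributes $289.27 − $116.14 = $173.13.
Units to break even: $3,973,200 ÷ $173.13 = 22,949.23, rounded up to 22,950.

22,950 drums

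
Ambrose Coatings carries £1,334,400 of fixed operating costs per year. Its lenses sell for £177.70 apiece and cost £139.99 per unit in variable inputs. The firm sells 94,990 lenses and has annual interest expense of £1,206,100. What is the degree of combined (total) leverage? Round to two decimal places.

3.44

Total contribution margin = 94,990 × £37.71 = £3,582,072.90.
Operating income = contribution − fixed costs = £3,582,072.90 − £1,334,400 = £2,247,672.90. Interest = £1,206,100.00, so EBIT − I = £1,041,572.90.
DCL = contribution ÷ (EBIT − I) = £3,582,072.90 ÷ £1,041,572.90 = 3.4391.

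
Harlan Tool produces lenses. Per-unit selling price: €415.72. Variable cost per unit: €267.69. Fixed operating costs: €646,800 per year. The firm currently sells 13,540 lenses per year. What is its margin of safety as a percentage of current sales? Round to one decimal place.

67.7%

Each unit contributes €415.72 − €267.69 = €148.03. Break-even units = €646,800 ÷ €148.03 = 4,369.38; break-even revenue = 4,369.38 × €415.72 = €1,816,440.56.
Actual sales revenue = 13,540 × €415.72 = €5,628,848.80.
Margin of safety = (€5,628,848.80 − €1,816,440.56) ÷ €5,628,848.80 = 67.7%.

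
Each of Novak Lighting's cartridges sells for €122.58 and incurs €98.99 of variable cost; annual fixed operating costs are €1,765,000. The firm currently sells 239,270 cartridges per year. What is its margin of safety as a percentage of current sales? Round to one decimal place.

68.7%

Unit CM = price − variable cost = €122.58 − €98.99 = €23.59. Break-even units = €1,765,000 ÷ €23.59 = 74,819.84; break-even revenue = 74,819.84 × €122.58 = €9,171,415.85.
Current sales = 239,270 × €122.58 = €29,329,716.60.
Margin of safety = (€29,329,716.60 − €9,171,415.85) ÷ €29,329,716.60 = 68.7%.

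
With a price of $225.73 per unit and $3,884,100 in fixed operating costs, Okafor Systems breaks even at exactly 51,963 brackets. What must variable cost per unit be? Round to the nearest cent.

$150.98

Contribution per unit must be FC / Q = $3,884,100 / 51,963 = $74.7474.
Hence VC = price − CM = $225.73 − $74.7474 = $150.98.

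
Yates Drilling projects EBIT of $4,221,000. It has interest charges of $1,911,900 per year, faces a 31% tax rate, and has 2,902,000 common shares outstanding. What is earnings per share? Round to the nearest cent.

Pre-tax income = $4,221,000 − $1,911,900.00 = $2,309,100.00.
Net income = $2,309,100.00 × (1 − 0.31) = $1,593,279.00.
EPS = $1,593,279.00 ÷ 2,902,000 = $0.55.

$0.55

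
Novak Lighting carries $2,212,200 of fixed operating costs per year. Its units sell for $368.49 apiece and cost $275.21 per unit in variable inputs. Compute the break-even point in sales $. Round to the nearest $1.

CM per unit = $368.49 − $275.21 = $93.28; CM ratio = $93.28 / $368.49 = 0.2531.
Break-even revenue = fixed costs × price ÷ CM = $2,212,200 × $368.49 ÷ $93.28 = $8,738,996.

$8,738,996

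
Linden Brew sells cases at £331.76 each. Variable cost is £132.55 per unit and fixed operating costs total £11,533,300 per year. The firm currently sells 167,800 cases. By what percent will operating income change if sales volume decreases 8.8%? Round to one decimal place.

-13.4%

Contribution at this volume is 167,800 × £199.21 = £33,427,438.00.
EBIT = £33,427,438.00 − £11,533,300 = £21,894,138.00.
DOL = contribution ÷ EBIT = £33,427,438.00 ÷ £21,894,138.00 = 1.5268.
Operating income changes by 1.5268 × -8.8% = -13.4%.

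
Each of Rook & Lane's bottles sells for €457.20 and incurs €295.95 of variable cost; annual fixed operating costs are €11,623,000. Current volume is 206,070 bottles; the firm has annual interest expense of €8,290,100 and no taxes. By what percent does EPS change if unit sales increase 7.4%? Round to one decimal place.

+18.5%

At 206,070 units, contribution = 206,070 × €161.25 = €33,228,787.50.
Operating income = contribution − fixed costs = €33,228,787.50 − €11,623,000 = €21,605,787.50.
Interest = €8,290,100.00, so EBIT − I = €13,315,687.50.
DCL = total CM / (EBIT − I) = €33,228,787.50 / €13,315,687.50 = 2.4955.
EPS therefore changes by 2.4955 × (+7.4%) = +18.5%.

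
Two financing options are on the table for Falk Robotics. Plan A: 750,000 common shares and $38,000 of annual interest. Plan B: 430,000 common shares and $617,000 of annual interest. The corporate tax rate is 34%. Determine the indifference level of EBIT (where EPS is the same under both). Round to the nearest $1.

$1,395,031

Set EPS_A = EPS_B: (EBIT − $38,000)(1 − 0.34) ÷ 750,000 = (EBIT − $617,000)(1 − 0.34) ÷ 430,000.
Cancelling (1 − t) and cross-multiplying: 430,000·(EBIT − 38,000) = 750,000·(EBIT − 617,000).
EBIT × (750,000 − 430,000) = 617,000 × 750,000 − 38,000 × 430,000 = 446,410,000,000, so EBIT = 446,410,000,000 ÷ 320,000 = 1,395,031.25.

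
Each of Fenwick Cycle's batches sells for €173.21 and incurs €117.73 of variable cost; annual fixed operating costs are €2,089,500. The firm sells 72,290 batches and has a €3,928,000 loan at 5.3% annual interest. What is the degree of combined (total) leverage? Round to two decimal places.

2.34

At 72,290 units, contribution = 72,290 × €55.48 = €4,010,649.20.
EBIT = €4,010,649.20 − €2,089,500 = €1,921,149.20. Interest = €208,184.00.
DOL = €4,010,649.20 ÷ €1,921,149.20 = 2.0876; DFL = €1,921,149.20 ÷ €1,712,965.20 = 1.1215.
Combined leverage = 2.0876 × 1.1215 = 2.3412.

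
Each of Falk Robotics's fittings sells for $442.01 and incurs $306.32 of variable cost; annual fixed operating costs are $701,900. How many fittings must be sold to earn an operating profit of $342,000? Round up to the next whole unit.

Contribution margin per unit = $442.01 − $306.32 = $135.69.
Need Q such that Q × $135.69 − $701,900 = $342,000, i.e. Q = $1,043,900 / $135.69 = 7,693.27 → 7,694.

7,694 fittings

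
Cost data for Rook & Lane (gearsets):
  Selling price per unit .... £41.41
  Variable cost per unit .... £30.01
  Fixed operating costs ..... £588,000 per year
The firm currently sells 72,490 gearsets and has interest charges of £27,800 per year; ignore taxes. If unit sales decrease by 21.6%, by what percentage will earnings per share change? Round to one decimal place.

At 72,490 units, contribution = 72,490 × £11.40 = £826,386.00.
Subtracting fixed costs: EBIT = £826,386.00 − £588,000 = £238,386.00.
Interest = £27,800.00, so EBIT − I = £210,586.00.
Degree of combined leverage = contribution ÷ (EBIT − I) = £826,386.00 ÷ £210,586.00 = 3.9242.
%ΔEPS = DCL × %ΔSales = 3.9242 × -21.6% = -84.8%.

-84.8%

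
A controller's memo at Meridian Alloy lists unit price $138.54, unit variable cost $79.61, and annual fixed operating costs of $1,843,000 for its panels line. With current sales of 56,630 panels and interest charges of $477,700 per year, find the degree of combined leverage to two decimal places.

3.28

Total contribution margin = 56,630 × $58.93 = $3,337,205.90.
EBIT = $3,337,205.90 − $1,843,000 = $1,494,205.90. Interest = $477,700.00.
DOL = $3,337,205.90 ÷ $1,494,205.90 = 2.2334; DFL = $1,494,205.90 ÷ $1,016,505.90 = 1.4699.
Combined leverage = 2.2334 × 1.4699 = 3.2829.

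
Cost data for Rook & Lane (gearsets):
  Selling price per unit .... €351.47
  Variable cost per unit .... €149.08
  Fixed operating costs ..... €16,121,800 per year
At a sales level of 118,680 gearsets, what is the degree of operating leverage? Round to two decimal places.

At 118,680 units, contribution = 118,680 × €202.39 = €24,019,645.20.
Operating income = contribution − fixed costs = €24,019,645.20 − €16,121,800 = €7,897,845.20.
So DOL = total CM / EBIT = €24,019,645.20 / €7,897,845.20 = 3.0413.

3.04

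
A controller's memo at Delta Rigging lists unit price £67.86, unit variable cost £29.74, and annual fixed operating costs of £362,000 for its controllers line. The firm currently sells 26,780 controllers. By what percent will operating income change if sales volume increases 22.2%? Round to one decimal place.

At 26,780 units, contribution = 26,780 × £38.12 = £1,020,853.60.
Subtracting fixed costs: EBIT = £1,020,853.60 − £362,000 = £658,853.60.
So DOL = total CM / EBIT = £1,020,853.60 / £658,853.60 = 1.5494.
So EBIT moves 1.5494 × (+22.2%) = +34.4%.

+34.4%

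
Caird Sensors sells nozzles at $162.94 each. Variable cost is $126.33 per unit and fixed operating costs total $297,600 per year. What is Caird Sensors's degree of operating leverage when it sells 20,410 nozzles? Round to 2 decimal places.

At 20,410 units, contribution = 20,410 × $36.61 = $747,210.10.
EBIT = $747,210.10 − $297,600 = $449,610.10.
DOL = contribution ÷ EBIT = $747,210.10 ÷ $449,610.10 = 1.6619.

1.66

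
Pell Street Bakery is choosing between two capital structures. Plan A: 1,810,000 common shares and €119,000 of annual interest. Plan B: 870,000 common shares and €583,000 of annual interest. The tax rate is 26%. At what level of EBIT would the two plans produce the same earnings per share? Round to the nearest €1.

At indifference, (EBIT − 119,000)(1 − t)/1,810,000 = (EBIT − 583,000)(1 − t)/870,000.
Cancelling (1 − t) and cross-multiplying: 870,000·(EBIT − 119,000) = 1,810,000·(EBIT − 583,000).
EBIT × (1,810,000 − 870,000) = 583,000 × 1,810,000 − 119,000 × 870,000 = 951,700,000,000, so EBIT = 951,700,000,000 ÷ 940,000 = 1,012,446.81.

€1,012,447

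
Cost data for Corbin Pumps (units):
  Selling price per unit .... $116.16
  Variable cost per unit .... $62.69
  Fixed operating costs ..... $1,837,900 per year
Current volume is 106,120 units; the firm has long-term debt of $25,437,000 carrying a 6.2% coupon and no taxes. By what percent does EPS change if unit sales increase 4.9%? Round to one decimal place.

+12.3%

Contribution at this volume is 106,120 × $53.47 = $5,674,236.40.
EBIT = $5,674,236.40 − $1,837,900 = $3,836,336.40.
Interest = $1,577,094.00, so EBIT − I = $2,259,242.40.
Degree of combined leverage = contribution ÷ (EBIT − I) = $5,674,236.40 ÷ $2,259,242.40 = 2.5116.
%ΔEPS = DCL × %ΔSales = 2.5116 × +4.9% = +12.3%.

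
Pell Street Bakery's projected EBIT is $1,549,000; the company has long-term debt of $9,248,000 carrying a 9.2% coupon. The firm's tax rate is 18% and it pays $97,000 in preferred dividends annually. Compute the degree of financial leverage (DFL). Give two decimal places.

2.67

Interest = $850,816.00.
Preferred dividends grossed up pre-tax: $97,000 / (1 − 0.18) = $118,292.68.
DFL = EBIT ÷ [EBIT − I − D_p/(1−t)] = $1,549,000 ÷ [$1,549,000 − $850,816.00 − $118,292.68] = $1,549,000 ÷ $579,891.32 = 2.6712.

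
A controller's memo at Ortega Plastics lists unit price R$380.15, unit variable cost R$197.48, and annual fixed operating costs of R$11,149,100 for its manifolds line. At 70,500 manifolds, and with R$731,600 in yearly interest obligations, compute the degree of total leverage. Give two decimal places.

12.91

At 70,500 units, contribution = 70,500 × R$182.67 = R$12,878,235.00.
EBIT = R$12,878,235.00 − R$11,149,100 = R$1,729,135.00. Interest = R$731,600.00, so EBIT − I = R$997,535.00.
DCL = contribution ÷ (EBIT − I) = R$12,878,235.00 ÷ R$997,535.00 = 12.9101.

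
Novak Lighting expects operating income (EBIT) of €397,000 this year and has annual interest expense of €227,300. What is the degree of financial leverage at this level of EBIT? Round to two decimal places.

Interest = €227,300.00.
Degree of financial leverage = EBIT / (EBIT − interest) = €397,000 / €169,700.00 = 2.3394.

2.34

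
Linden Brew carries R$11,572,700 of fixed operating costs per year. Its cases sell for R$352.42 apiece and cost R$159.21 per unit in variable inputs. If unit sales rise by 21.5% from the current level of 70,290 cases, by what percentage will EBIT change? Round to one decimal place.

Total contribution margin = 70,290 × R$193.21 = R$13,580,730.90.
Subtracting fixed costs: EBIT = R$13,580,730.90 − R$11,572,700 = R$2,008,030.90.
DOL = contribution ÷ EBIT = R$13,580,730.90 ÷ R$2,008,030.90 = 6.7632.
%ΔEBIT = DOL × %ΔSales = 6.7632 × +21.5% = +145.4%.

+145.4%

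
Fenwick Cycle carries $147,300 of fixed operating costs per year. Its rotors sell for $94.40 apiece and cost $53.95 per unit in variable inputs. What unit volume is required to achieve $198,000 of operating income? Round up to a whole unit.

8,537 rotors

Each unit contributes $94.40 − $53.95 = $40.45.
Required volume = (fixed costs + target profit) ÷ CM = ($147,300 + $198,000) ÷ $40.45 = 8,536.46, so 8,537 rotors.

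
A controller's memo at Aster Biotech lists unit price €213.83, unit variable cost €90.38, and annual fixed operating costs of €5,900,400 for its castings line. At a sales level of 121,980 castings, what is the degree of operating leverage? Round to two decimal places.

1.64

Contribution at this volume is 121,980 × €123.45 = €15,058,431.00.
Operating income = contribution − fixed costs = €15,058,431.00 − €5,900,400 = €9,158,031.00.
Degree of operating leverage = €15,058,431.00 / €9,158,031.00 = 1.6443.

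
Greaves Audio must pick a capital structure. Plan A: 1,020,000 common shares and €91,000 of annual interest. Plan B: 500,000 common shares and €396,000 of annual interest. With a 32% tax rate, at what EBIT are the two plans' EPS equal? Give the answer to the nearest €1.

€689,269

At indifference, (EBIT − 91,000)(1 − t)/1,020,000 = (EBIT − 396,000)(1 − t)/500,000.
Cancelling (1 − t) and cross-multiplying: 500,000·(EBIT − 91,000) = 1,020,000·(EBIT − 396,000).
Solving, EBIT = (396,000·1,020,000 − 91,000·500,000) / (1,020,000 − 500,000) = 358,420,000,000 / 520,000 = 689,269.23.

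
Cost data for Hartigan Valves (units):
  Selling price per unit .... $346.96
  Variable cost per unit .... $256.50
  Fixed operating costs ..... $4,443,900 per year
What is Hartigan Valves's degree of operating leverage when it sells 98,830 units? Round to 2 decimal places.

Total contribution margin = 98,830 × $90.46 = $8,940,161.80.
Operating income = contribution − fixed costs = $8,940,161.80 − $4,443,900 = $4,496,261.80.
So DOL = total CM / EBIT = $8,940,161.80 / $4,496,261.80 = 1.9884.

1.99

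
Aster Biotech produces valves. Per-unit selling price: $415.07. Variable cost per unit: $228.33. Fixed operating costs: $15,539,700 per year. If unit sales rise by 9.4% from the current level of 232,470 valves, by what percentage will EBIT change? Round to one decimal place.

Total contribution margin = 232,470 × $186.74 = $43,411,447.80.
Subtracting fixed costs: EBIT = $43,411,447.80 − $15,539,700 = $27,871,747.80.
Degree of operating leverage = $43,411,447.80 / $27,871,747.80 = 1.5575.
Operating income changes by 1.5575 × +9.4% = +14.6%.

+14.6%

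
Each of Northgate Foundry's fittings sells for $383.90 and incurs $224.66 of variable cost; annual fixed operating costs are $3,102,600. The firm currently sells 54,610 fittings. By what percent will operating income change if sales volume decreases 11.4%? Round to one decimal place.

-17.7%

Contribution at this volume is 54,610 × $159.24 = $8,696,096.40.
Operating income = contribution − fixed costs = $8,696,096.40 − $3,102,600 = $5,593,496.40.
So DOL = total CM / EBIT = $8,696,096.40 / $5,593,496.40 = 1.5547.
Operating income changes by 1.5547 × -11.4% = -17.7%.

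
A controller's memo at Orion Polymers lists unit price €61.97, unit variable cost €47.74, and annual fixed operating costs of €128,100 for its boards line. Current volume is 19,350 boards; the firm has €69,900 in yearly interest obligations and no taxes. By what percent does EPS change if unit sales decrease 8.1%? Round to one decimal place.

-28.8%

Total contribution margin = 19,350 × €14.23 = €275,350.50.
Subtracting fixed costs: EBIT = €275,350.50 − €128,100 = €147,250.50.
After interest of €69,900.00, pre-tax earnings = €77,350.50.
DCL = total CM / (EBIT − I) = €275,350.50 / €77,350.50 = 3.5598.
%ΔEPS = DCL × %ΔSales = 3.5598 × -8.1% = -28.8%.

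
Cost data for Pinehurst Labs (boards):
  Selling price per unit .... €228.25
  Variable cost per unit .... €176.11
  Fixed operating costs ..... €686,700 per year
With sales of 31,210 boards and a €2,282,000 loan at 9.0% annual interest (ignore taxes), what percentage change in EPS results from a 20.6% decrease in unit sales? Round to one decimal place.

-45.6%

Total contribution margin = 31,210 × €52.14 = €1,627,289.40.
EBIT = €1,627,289.40 − €686,700 = €940,589.40.
After interest of €205,380.00, pre-tax earnings = €735,209.40.
Degree of combined leverage = contribution ÷ (EBIT − I) = €1,627,289.40 ÷ €735,209.40 = 2.2134.
EPS therefore changes by 2.2134 × (-20.6%) = -45.6%.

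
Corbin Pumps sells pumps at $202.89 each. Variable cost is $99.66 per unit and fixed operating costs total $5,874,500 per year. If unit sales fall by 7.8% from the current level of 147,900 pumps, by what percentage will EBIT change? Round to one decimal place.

-12.7%

Total contribution margin = 147,900 × $103.23 = $15,267,717.00.
Operating income = contribution − fixed costs = $15,267,717.00 − $5,874,500 = $9,393,217.00.
DOL = contribution ÷ EBIT = $15,267,717.00 ÷ $9,393,217.00 = 1.6254.
Operating income changes by 1.6254 × -7.8% = -12.7%.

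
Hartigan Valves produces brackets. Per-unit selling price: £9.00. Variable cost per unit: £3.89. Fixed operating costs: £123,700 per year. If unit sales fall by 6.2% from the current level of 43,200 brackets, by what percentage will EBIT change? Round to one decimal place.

Contribution at this volume is 43,200 × £5.11 = £220,752.00.
Subtracting fixed costs: EBIT = £220,752.00 − £123,700 = £97,052.00.
So DOL = total CM / EBIT = £220,752.00 / £97,052.00 = 2.2746.
%ΔEBIT = DOL × %ΔSales = 2.2746 × -6.2% = -14.1%.

-14.1%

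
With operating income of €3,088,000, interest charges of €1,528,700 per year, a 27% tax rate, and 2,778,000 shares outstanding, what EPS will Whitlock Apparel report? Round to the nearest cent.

€0.41

Interest = €1,528,700.00, so EBT = €3,088,000 − €1,528,700.00 = €1,559,300.00.
Net income = €1,559,300.00 × (1 − 0.27) = €1,138,289.00.
Per share: €1,138,289.00 / 2,778,000 shares = €0.41.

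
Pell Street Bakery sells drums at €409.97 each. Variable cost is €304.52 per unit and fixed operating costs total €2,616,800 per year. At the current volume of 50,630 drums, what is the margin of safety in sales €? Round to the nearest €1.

Contribution margin per unit = €409.97 − €304.52 = €105.45. Break-even units = €2,616,800 ÷ €105.45 = 24,815.55; break-even revenue = 24,815.55 × €409.97 = €10,173,632.02.
Current sales = 50,630 × €409.97 = €20,756,781.10.
Margin of safety = €20,756,781.10 − €10,173,632.02 = €10,583,149.

€10,583,149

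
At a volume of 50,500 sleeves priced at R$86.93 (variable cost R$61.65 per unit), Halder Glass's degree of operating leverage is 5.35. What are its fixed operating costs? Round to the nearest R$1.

At 50,500 units, contribution = 50,500 × R$25.28 = R$1,276,640.00.
Since DOL = CM ÷ EBIT, EBIT = R$1,276,640.00 ÷ 5.35 = R$238,624.30.
Fixed costs = CM − EBIT = R$1,276,640.00 − R$238,624.30 = R$1,038,016.

R$1,038,016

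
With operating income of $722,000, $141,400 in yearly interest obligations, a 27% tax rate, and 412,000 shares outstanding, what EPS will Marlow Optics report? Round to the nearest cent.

Pre-tax income = $722,000 − $141,400.00 = $580,600.00.
Net income = $580,600.00 × (1 − 0.27) = $423,838.00.
EPS = $423,838.00 ÷ 412,000 = $1.03.

$1.03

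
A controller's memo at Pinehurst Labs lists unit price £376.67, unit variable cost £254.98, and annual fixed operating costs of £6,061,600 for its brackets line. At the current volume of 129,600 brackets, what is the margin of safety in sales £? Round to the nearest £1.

£30,053,815

Contribution margin per unit = £376.67 − £254.98 = £121.69. Break-even units = £6,061,600 ÷ £121.69 = 49,811.82; break-even revenue = 49,811.82 × £376.67 = £18,762,617.08.
Current sales = 129,600 × £376.67 = £48,816,432.00.
Margin of safety = £48,816,432.00 − £18,762,617.08 = £30,053,815.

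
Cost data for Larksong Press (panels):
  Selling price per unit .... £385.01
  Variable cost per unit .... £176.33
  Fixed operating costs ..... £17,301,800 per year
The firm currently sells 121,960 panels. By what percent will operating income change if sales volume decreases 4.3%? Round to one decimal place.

-13.4%

Total contribution margin = 121,960 × £208.68 = £25,450,612.80.
EBIT = £25,450,612.80 − £17,301,800 = £8,148,812.80.
DOL = contribution ÷ EBIT = £25,450,612.80 ÷ £8,148,812.80 = 3.1232.
So EBIT moves 3.1232 × (-4.3%) = -13.4%.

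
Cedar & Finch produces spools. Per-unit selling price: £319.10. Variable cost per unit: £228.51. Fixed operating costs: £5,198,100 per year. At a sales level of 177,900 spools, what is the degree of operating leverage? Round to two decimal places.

1.48

Contribution at this volume is 177,900 × £90.59 = £16,115,961.00.
EBIT = £16,115,961.00 − £5,198,100 = £10,917,861.00.
So DOL = total CM / EBIT = £16,115,961.00 / £10,917,861.00 = 1.4761.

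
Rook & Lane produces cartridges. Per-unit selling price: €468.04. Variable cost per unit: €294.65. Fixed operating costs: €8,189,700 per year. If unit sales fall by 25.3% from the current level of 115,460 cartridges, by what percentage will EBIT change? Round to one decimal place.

Contribution at this volume is 115,460 × €173.39 = €20,019,609.40.
Operating income = contribution − fixed costs = €20,019,609.40 − €8,189,700 = €11,829,909.40.
DOL = contribution ÷ EBIT = €20,019,609.40 ÷ €11,829,909.40 = 1.6923.
Operating income changes by 1.6923 × -25.3% = -42.8%.

-42.8%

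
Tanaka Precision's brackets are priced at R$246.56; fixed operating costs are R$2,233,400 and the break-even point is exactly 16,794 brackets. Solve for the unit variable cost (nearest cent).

At break-even, FC = Q × (P − VC), so P − VC = R$2,233,400 ÷ 16,794 = R$132.9880.
Hence VC = price − CM = R$246.56 − R$132.9880 = R$113.57.

R$113.57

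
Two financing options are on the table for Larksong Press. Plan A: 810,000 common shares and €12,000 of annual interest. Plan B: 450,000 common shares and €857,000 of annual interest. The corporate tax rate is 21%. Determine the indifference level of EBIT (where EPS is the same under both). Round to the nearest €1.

Set EPS_A = EPS_B: (EBIT − €12,000)(1 − 0.21) ÷ 810,000 = (EBIT − €857,000)(1 − 0.21) ÷ 450,000.
Cancelling (1 − t) and cross-multiplying: 450,000·(EBIT − 12,000) = 810,000·(EBIT − 857,000).
Solving, EBIT = (857,000·810,000 − 12,000·450,000) / (810,000 − 450,000) = 688,770,000,000 / 360,000 = 1,913,250.00.

€1,913,250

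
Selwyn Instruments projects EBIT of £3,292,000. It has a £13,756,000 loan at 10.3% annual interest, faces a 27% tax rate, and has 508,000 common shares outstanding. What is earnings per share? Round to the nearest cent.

Interest = £1,416,868.00, so EBT = £3,292,000 − £1,416,868.00 = £1,875,132.00.
Net income = £1,875,132.00 × (1 − 0.27) = £1,368,846.36.
EPS = £1,368,846.36 ÷ 508,000 = £2.69.

£2.69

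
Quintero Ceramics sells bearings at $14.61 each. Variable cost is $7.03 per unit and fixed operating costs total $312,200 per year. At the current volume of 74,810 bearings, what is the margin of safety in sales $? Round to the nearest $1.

Each unit contributes $14.61 − $7.03 = $7.58. Break-even units = $312,200 ÷ $7.58 = 41,187.34; break-even revenue = 41,187.34 × $14.61 = $601,746.97.
Current sales = 74,810 × $14.61 = $1,092,974.10.
Margin of safety = $1,092,974.10 − $601,746.97 = $491,227.

$491,227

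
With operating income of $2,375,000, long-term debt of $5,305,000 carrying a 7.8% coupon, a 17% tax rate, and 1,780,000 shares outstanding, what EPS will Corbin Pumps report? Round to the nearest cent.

$0.91

Interest = $413,790.00, so EBT = $2,375,000 − $413,790.00 = $1,961,210.00.
Net income = $1,961,210.00 × (1 − 0.17) = $1,627,804.30.
EPS = $1,627,804.30 ÷ 1,780,000 = $0.91.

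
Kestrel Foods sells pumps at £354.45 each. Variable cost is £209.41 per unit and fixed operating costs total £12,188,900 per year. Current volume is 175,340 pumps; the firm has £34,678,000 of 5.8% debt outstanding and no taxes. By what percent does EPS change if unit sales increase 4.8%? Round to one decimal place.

+10.9%

Total contribution margin = 175,340 × £145.04 = £25,431,313.60.
EBIT = £25,431,313.60 − £12,188,900 = £13,242,413.60.
Interest = £2,011,324.00, so EBIT − I = £11,231,089.60.
Degree of combined leverage = contribution ÷ (EBIT − I) = £25,431,313.60 ÷ £11,231,089.60 = 2.2644.
EPS therefore changes by 2.2644 × (+4.8%) = +10.9%.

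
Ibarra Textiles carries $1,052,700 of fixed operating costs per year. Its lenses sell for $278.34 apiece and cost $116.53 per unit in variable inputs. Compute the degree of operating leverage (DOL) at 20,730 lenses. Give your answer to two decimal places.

1.46

Total contribution margin = 20,730 × $161.81 = $3,354,321.30.
Operating income = contribution − fixed costs = $3,354,321.30 − $1,052,700 = $2,301,621.30.
Degree of operating leverage = $3,354,321.30 / $2,301,621.30 = 1.4574.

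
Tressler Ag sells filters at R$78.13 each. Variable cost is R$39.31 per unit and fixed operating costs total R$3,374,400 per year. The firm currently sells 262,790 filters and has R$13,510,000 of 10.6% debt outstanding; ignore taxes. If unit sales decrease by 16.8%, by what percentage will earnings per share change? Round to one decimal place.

Contribution at this volume is 262,790 × R$38.82 = R$10,201,507.80.
EBIT = R$10,201,507.80 − R$3,374,400 = R$6,827,107.80.
After interest of R$1,432,060.00, pre-tax earnings = R$5,395,047.80.
Degree of combined leverage = contribution ÷ (EBIT − I) = R$10,201,507.80 ÷ R$5,395,047.80 = 1.8909.
EPS therefore changes by 1.8909 × (-16.8%) = -31.8%.

-31.8%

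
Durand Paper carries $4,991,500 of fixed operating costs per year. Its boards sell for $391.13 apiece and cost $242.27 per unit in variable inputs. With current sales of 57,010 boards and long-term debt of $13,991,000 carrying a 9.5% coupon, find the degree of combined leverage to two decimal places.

At 57,010 units, contribution = 57,010 × $148.86 = $8,486,508.60.
Subtracting fixed costs: EBIT = $8,486,508.60 − $4,991,500 = $3,495,008.60. Interest = $1,329,145.00.
DOL = $8,486,508.60 ÷ $3,495,008.60 = 2.4282; DFL = $3,495,008.60 ÷ $2,165,863.60 = 1.6137.
Combined leverage = 2.4282 × 1.6137 = 3.9184.

3.92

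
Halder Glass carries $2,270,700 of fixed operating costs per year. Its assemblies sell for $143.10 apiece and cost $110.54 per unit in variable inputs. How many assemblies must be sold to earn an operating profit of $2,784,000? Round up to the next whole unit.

155,243 assemblies

Unit CM = price − variable cost = $143.10 − $110.54 = $32.56.
Required volume = (fixed costs + target profit) ÷ CM = ($2,270,700 + $2,784,000) ÷ $32.56 = 155,242.63, so 155,243 assemblies.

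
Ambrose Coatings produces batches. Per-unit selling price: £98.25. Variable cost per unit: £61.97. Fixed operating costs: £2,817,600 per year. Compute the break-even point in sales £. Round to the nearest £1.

Contribution margin per unit = £98.25 − £61.97 = £36.28, a CM ratio of £36.28 ÷ £98.25 = 0.3693.
Break-even sales = FC ÷ CM ratio = £2,817,600 × £98.25 / £36.28 = £7,630,353.

£7,630,353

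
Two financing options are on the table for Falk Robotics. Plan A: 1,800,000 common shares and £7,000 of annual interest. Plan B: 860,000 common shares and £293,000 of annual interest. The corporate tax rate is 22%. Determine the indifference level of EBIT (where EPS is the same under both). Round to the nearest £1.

£554,660

At indifference, (EBIT − 7,000)(1 − t)/1,800,000 = (EBIT − 293,000)(1 − t)/860,000.
Cancelling (1 − t) and cross-multiplying: 860,000·(EBIT − 7,000) = 1,800,000·(EBIT − 293,000).
Solving, EBIT = (293,000·1,800,000 − 7,000·860,000) / (1,800,000 − 860,000) = 521,380,000,000 / 940,000 = 554,659.57.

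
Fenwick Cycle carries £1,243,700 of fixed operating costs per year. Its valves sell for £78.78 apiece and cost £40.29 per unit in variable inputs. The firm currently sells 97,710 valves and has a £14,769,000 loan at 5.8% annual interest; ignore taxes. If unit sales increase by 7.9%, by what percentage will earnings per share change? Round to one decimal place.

At 97,710 units, contribution = 97,710 × £38.49 = £3,760,857.90.
Operating income = contribution − fixed costs = £3,760,857.90 − £1,243,700 = £2,517,157.90.
Interest = £856,602.00, so EBIT − I = £1,660,555.90.
Degree of combined leverage = contribution ÷ (EBIT − I) = £3,760,857.90 ÷ £1,660,555.90 = 2.2648.
EPS therefore changes by 2.2648 × (+7.9%) = +17.9%.

+17.9%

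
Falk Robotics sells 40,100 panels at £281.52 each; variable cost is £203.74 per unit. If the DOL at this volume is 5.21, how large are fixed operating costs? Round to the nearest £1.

Total contribution margin = 40,100 × £77.78 = £3,118,978.00.
Since DOL = CM ÷ EBIT, EBIT = £3,118,978.00 ÷ 5.21 = £598,652.21.
Fixed costs = CM − EBIT = £3,118,978.00 − £598,652.21 = £2,520,326.

£2,520,326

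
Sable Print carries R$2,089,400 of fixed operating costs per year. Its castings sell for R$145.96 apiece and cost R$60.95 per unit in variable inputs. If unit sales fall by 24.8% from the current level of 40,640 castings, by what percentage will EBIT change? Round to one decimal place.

Contribution at this volume is 40,640 × R$85.01 = R$3,454,806.40.
EBIT = R$3,454,806.40 − R$2,089,400 = R$1,365,406.40.
So DOL = total CM / EBIT = R$3,454,806.40 / R$1,365,406.40 = 2.5302.
So EBIT moves 2.5302 × (-24.8%) = -62.7%.

-62.7%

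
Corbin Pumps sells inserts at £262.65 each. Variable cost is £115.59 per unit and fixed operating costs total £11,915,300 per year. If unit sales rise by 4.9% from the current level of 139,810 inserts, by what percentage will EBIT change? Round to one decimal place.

Contribution at this volume is 139,810 × £147.06 = £20,560,458.60.
EBIT = £20,560,458.60 − £11,915,300 = £8,645,158.60.
So DOL = total CM / EBIT = £20,560,458.60 / £8,645,158.60 = 2.3783.
Operating income changes by 2.3783 × +4.9% = +11.7%.

+11.7%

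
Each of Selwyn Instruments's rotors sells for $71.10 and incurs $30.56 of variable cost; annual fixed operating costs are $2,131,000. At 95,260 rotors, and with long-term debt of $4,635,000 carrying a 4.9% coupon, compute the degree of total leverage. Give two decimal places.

At 95,260 units, contribution = 95,260 × $40.54 = $3,861,840.40.
Subtracting fixed costs: EBIT = $3,861,840.40 − $2,131,000 = $1,730,840.40. Interest = $227,115.00, so EBIT − I = $1,503,725.40.
Degree of total leverage = total CM / (EBIT − interest) = $3,861,840.40 / $1,503,725.40 = 2.5682.

2.57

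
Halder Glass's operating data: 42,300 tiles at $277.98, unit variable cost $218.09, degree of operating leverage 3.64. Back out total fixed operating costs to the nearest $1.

At 42,300 units, contribution = 42,300 × $59.89 = $2,533,347.00.
DOL = contribution / EBIT, so EBIT = $2,533,347.00 / 3.64 = $695,974.45.
Fixed costs = CM − EBIT = $2,533,347.00 − $695,974.45 = $1,837,373.

$1,837,373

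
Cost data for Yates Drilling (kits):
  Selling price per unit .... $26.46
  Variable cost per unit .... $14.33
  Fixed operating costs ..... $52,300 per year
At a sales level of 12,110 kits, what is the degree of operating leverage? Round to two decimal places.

Total contribution margin = 12,110 × $12.13 = $146,894.30.
Subtracting fixed costs: EBIT = $146,894.30 − $52,300 = $94,594.30.
DOL = contribution ÷ EBIT = $146,894.30 ÷ $94,594.30 = 1.5529.

1.55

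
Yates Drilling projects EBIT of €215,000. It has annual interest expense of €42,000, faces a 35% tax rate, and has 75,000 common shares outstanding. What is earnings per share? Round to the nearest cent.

Interest = €42,000.00, so EBT = €215,000 − €42,000.00 = €173,000.00.
After tax at 35%: net income = €173,000.00 × 0.65 = €112,450.00.
EPS = €112,450.00 ÷ 75,000 = €1.50.

€1.50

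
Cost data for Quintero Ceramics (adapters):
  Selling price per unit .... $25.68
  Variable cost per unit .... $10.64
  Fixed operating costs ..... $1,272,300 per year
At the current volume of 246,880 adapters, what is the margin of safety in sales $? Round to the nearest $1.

Unit CM = price − variable cost = $25.68 − $10.64 = $15.04. Break-even units = $1,272,300 ÷ $15.04 = 84,594.41; break-even revenue = 84,594.41 × $25.68 = $2,172,384.57.
Actual sales revenue = 246,880 × $25.68 = $6,339,878.40.
Margin of safety = $6,339,878.40 − $2,172,384.57 = $4,167,494.

$4,167,494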